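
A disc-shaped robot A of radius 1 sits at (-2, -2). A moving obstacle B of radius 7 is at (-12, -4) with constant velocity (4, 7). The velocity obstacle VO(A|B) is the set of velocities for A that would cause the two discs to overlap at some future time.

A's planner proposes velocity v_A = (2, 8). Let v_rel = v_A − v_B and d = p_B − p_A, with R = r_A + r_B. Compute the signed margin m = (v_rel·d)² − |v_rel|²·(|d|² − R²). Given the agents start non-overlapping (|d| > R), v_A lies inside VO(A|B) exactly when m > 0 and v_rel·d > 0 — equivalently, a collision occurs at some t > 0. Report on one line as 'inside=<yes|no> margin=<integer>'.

d = (-10, -2),  |d|² = 104;  R = 1+7 = 8,  c = 104−8² = 40
v_rel = (-2, 1),  |v_rel|² = 5;  v_rel·d = (-2)·(-10) + (1)·(-2) = 18
5·t² − 36·t + 40 = 0  ⇒  m = 18² − 5·40 = 124
m = 124 > 0,  v_rel·d = 18 > 0  ⇒  inside

inside=yes margin=124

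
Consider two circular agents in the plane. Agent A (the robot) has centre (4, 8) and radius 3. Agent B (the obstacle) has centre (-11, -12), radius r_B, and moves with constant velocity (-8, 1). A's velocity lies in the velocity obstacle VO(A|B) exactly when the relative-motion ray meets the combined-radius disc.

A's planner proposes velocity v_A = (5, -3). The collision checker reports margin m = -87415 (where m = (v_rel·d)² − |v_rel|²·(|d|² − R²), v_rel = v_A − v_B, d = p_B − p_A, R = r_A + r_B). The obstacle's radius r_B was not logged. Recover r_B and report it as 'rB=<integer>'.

m = -87415
d = (-15, -20);  v_rel = (13, -4),  |v_rel|² = 185
v_rel×d = (13)·(-20) − (-4)·(-15) = -320
since m = R²·185 − (-320)²:  R² = (102400 + -87415) / 185 = 81
R = √81 = 9  ⇒  r_B = 9 − 3 = 6

rB=6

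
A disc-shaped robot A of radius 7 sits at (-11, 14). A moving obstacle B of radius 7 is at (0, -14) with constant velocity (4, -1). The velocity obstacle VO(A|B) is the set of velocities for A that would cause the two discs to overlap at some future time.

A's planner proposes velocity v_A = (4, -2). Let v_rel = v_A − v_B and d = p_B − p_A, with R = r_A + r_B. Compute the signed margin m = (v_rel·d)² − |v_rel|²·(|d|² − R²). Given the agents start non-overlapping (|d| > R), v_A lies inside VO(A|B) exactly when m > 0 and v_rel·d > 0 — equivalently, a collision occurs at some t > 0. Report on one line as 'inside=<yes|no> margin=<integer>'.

d = (11, -28),  |d|² = 905;  R = 7+7 = 14,  c = 905−14² = 709
v_rel = (0, -1),  |v_rel|² = 1;  v_rel·d = (0)·(11) + (-1)·(-28) = 28
1·t² − 56·t + 709 = 0  ⇒  m = 28² − 1·709 = 75
m = 75 > 0,  v_rel·d = 28 > 0  ⇒  inside

inside=yes margin=75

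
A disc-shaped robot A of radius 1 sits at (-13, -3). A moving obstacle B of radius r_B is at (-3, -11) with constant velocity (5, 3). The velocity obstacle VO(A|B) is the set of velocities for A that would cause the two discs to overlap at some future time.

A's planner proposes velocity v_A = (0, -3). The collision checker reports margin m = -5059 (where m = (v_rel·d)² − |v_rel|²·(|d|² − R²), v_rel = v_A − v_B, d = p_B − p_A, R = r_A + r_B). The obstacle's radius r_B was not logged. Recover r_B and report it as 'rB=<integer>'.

m = -5059
d = (10, -8);  v_rel = (-5, -6),  |v_rel|² = 61
v_rel×d = (-5)·(-8) − (-6)·(10) = 100
since m = R²·61 − 100²:  R² = (10000 + -5059) / 61 = 81
R = √81 = 9  ⇒  r_B = 9 − 1 = 8

rB=8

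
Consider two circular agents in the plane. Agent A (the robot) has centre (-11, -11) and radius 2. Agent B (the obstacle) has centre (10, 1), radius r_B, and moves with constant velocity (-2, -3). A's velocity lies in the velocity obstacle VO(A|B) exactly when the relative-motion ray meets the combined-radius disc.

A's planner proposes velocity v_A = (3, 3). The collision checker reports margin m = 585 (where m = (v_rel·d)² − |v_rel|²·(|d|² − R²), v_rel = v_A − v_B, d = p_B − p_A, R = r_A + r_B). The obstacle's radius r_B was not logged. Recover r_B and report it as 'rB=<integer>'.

m = 585
d = (21, 12);  v_rel = (5, 6),  |v_rel|² = 61
v_rel×d = (5)·(12) − (6)·(21) = -66
since m = R²·61 − (-66)²:  R² = (4356 + 585) / 61 = 81
R = √81 = 9  ⇒  r_B = 9 − 2 = 7

rB=7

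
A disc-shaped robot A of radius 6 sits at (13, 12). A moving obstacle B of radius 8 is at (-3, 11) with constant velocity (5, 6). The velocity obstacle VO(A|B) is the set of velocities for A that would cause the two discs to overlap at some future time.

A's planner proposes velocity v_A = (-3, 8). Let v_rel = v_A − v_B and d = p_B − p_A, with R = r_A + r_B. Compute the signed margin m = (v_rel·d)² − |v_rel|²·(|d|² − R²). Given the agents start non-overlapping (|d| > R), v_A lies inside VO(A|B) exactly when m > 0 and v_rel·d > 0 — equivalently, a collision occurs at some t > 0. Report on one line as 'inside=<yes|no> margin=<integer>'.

d = (-16, -1),  |d|² = 257;  R = 6+8 = 14,  c = 257−14² = 61
v_rel = (-8, 2),  |v_rel|² = 68;  v_rel·d = (-8)·(-16) + (2)·(-1) = 126
68·t² − 252·t + 61 = 0  ⇒  m = 126² − 68·61 = 11728
m = 11728 > 0,  v_rel·d = 126 > 0  ⇒  inside

inside=yes margin=11728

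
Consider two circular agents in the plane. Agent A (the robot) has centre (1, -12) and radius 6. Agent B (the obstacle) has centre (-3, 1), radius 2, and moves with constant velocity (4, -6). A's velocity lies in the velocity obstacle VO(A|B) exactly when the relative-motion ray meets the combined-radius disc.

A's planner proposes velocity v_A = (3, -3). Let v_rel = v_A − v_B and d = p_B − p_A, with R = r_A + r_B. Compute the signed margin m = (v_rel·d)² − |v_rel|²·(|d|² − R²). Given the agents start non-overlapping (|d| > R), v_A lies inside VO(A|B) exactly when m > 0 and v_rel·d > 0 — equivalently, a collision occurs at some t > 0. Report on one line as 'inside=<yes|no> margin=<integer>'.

d = (-4, 13),  |d|² = 185;  R = 6+2 = 8,  c = 185−8² = 121
v_rel = (-1, 3),  |v_rel|² = 10;  v_rel·d = (-1)·(-4) + (3)·(13) = 43
10·t² − 86·t + 121 = 0  ⇒  m = 43² − 10·121 = 639
m = 639 > 0,  v_rel·d = 43 > 0  ⇒  inside

inside=yes margin=639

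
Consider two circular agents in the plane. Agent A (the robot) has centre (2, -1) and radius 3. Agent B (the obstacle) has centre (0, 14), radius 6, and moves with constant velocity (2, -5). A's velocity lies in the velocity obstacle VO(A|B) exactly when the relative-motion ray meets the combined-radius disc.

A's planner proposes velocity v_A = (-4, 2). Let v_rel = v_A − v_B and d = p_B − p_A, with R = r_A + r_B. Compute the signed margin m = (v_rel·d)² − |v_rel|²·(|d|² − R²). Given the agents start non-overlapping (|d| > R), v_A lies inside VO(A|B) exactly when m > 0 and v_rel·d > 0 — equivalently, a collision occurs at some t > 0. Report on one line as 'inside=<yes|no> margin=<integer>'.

d = (-2, 15),  |d|² = 229;  R = 3+6 = 9,  c = 229−9² = 148
v_rel = (-6, 7),  |v_rel|² = 85;  v_rel·d = (-6)·(-2) + (7)·(15) = 117
85·t² − 234·t + 148 = 0  ⇒  m = 117² − 85·148 = 1109
m = 1109 > 0,  v_rel·d = 117 > 0  ⇒  inside

inside=yes margin=1109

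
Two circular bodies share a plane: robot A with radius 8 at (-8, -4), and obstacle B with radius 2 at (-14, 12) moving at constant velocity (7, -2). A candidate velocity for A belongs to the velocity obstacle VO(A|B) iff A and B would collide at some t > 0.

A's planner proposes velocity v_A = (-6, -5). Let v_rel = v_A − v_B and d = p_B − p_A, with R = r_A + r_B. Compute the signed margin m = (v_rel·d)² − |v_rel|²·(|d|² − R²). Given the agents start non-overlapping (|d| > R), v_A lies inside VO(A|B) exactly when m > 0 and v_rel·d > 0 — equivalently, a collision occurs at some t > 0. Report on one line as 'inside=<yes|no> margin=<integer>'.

d = (-6, 16),  |d|² = 292;  R = 8+2 = 10,  c = 292−10² = 192
v_rel = (-13, -3),  |v_rel|² = 178;  v_rel·d = (-13)·(-6) + (-3)·(16) = 30
178·t² − 60·t + 192 = 0  ⇒  m = 30² − 178·192 = -33276
m = -33276 < 0,  v_rel·d = 30 > 0  ⇒  outside

inside=no margin=-33276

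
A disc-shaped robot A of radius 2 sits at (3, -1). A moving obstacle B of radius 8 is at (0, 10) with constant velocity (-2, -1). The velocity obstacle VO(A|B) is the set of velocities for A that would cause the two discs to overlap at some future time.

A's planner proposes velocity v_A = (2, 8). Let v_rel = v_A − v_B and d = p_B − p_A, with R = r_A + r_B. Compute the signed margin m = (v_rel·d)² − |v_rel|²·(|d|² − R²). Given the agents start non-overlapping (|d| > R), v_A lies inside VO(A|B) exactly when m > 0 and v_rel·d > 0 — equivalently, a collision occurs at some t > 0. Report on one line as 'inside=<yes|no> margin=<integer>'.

d = (-3, 11),  |d|² = 130;  R = 2+8 = 10,  c = 130−10² = 30
v_rel = (4, 9),  |v_rel|² = 97;  v_rel·d = (4)·(-3) + (9)·(11) = 87
97·t² − 174·t + 30 = 0  ⇒  m = 87² − 97·30 = 4659
m = 4659 > 0,  v_rel·d = 87 > 0  ⇒  inside

inside=yes margin=4659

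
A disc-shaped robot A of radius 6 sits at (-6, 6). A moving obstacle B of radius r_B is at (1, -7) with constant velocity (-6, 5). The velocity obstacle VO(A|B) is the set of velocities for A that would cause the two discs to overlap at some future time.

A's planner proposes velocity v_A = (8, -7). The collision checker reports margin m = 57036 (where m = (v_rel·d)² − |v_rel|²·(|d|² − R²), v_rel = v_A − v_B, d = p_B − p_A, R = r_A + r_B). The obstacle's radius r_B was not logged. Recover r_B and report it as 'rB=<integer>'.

m = 57036
d = (7, -13);  v_rel = (14, -12),  |v_rel|² = 340
v_rel×d = (14)·(-13) − (-12)·(7) = -98
since m = R²·340 − (-98)²:  R² = (9604 + 57036) / 340 = 196
R = √196 = 14  ⇒  r_B = 14 − 6 = 8

rB=8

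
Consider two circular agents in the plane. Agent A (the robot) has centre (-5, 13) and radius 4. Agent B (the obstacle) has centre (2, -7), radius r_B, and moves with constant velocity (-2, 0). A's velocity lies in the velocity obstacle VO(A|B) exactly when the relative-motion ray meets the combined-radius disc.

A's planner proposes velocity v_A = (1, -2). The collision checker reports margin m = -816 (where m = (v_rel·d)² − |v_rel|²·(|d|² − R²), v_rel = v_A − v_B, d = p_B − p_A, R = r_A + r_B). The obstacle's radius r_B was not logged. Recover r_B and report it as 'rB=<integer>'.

m = -816
d = (7, -20);  v_rel = (3, -2),  |v_rel|² = 13
v_rel×d = (3)·(-20) − (-2)·(7) = -46
since m = R²·13 − (-46)²:  R² = (2116 + -816) / 13 = 100
R = √100 = 10  ⇒  r_B = 10 − 4 = 6

rB=6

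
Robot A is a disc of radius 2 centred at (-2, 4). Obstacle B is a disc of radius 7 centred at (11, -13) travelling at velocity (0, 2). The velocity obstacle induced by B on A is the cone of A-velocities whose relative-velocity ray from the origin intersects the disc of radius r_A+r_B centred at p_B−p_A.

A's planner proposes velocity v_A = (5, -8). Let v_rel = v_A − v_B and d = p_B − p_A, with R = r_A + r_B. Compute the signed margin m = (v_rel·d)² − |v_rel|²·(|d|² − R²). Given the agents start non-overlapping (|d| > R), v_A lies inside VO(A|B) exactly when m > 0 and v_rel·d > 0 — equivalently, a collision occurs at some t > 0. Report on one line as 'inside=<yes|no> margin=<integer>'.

d = (13, -17),  |d|² = 458;  R = 2+7 = 9,  c = 458−9² = 377
v_rel = (5, -10),  |v_rel|² = 125;  v_rel·d = (5)·(13) + (-10)·(-17) = 235
125·t² − 470·t + 377 = 0  ⇒  m = 235² − 125·377 = 8100
m = 8100 > 0,  v_rel·d = 235 > 0  ⇒  inside

inside=yes margin=8100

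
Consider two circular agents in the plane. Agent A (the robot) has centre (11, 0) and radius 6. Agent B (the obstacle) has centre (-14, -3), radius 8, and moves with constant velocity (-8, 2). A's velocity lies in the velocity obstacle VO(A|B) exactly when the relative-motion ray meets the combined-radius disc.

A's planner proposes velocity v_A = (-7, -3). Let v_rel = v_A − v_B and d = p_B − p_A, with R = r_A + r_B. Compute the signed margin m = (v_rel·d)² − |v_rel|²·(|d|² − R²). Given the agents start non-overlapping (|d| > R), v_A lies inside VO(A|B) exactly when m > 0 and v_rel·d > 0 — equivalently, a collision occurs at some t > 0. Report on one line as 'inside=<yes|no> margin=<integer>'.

d = (-25, -3),  |d|² = 634;  R = 6+8 = 14,  c = 634−14² = 438
v_rel = (1, -5),  |v_rel|² = 26;  v_rel·d = (1)·(-25) + (-5)·(-3) = -10
26·t² + 20·t + 438 = 0  ⇒  m = (-10)² − 26·438 = -11288
m = -11288 < 0,  v_rel·d = -10 < 0  ⇒  outside

inside=no margin=-11288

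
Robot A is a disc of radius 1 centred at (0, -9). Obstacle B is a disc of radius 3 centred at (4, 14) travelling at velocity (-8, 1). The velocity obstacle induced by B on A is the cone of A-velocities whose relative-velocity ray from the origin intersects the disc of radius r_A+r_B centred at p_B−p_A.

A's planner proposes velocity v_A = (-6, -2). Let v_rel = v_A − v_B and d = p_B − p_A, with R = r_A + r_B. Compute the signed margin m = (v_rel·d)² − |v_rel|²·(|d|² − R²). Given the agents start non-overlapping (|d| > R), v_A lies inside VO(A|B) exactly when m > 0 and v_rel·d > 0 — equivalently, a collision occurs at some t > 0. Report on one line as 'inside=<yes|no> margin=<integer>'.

d = (4, 23),  |d|² = 545;  R = 1+3 = 4,  c = 545−4² = 529
v_rel = (2, -3),  |v_rel|² = 13;  v_rel·d = (2)·(4) + (-3)·(23) = -61
13·t² + 122·t + 529 = 0  ⇒  m = (-61)² − 13·529 = -3156
m = -3156 < 0,  v_rel·d = -61 < 0  ⇒  outside

inside=no margin=-3156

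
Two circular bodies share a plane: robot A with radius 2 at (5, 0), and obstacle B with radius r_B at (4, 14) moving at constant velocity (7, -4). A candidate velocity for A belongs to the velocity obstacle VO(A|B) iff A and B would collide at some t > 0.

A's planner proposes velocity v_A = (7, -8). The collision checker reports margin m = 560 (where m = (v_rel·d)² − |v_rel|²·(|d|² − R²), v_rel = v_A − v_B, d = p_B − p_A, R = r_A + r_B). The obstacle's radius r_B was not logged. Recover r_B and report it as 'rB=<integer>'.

m = 560
d = (-1, 14);  v_rel = (0, -4),  |v_rel|² = 16
v_rel×d = (0)·(14) − (-4)·(-1) = -4
since m = R²·16 − (-4)²:  R² = (16 + 560) / 16 = 36
R = √36 = 6  ⇒  r_B = 6 − 2 = 4

rB=4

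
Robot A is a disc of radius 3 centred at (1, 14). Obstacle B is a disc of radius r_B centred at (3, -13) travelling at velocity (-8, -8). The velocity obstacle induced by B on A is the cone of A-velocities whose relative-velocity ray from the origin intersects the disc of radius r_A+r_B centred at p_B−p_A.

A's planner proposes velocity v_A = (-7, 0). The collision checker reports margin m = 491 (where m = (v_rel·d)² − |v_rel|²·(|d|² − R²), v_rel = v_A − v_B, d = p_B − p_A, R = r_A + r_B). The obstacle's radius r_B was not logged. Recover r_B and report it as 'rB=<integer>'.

m = 491
d = (2, -27);  v_rel = (1, 8),  |v_rel|² = 65
v_rel×d = (1)·(-27) − (8)·(2) = -43
since m = R²·65 − (-43)²:  R² = (1849 + 491) / 65 = 36
R = √36 = 6  ⇒  r_B = 6 − 3 = 3

rB=3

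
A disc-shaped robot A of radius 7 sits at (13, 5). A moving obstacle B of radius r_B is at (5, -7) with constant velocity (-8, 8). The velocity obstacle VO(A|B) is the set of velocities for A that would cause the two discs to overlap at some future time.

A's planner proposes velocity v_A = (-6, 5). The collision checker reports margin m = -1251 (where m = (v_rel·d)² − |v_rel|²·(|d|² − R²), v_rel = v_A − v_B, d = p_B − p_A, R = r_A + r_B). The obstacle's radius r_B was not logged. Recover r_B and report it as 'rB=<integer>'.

m = -1251
d = (-8, -12);  v_rel = (2, -3),  |v_rel|² = 13
v_rel×d = (2)·(-12) − (-3)·(-8) = -48
since m = R²·13 − (-48)²:  R² = (2304 + -1251) / 13 = 81
R = √81 = 9  ⇒  r_B = 9 − 7 = 2

rB=2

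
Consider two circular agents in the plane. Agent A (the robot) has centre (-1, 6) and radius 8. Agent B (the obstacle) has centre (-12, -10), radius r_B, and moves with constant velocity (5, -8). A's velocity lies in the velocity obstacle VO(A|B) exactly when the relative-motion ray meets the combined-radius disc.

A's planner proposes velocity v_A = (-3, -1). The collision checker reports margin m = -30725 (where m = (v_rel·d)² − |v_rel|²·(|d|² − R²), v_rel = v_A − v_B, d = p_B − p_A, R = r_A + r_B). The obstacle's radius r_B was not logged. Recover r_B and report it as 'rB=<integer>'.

m = -30725
d = (-11, -16);  v_rel = (-8, 7),  |v_rel|² = 113
v_rel×d = (-8)·(-16) − (7)·(-11) = 205
since m = R²·113 − 205²:  R² = (42025 + -30725) / 113 = 100
R = √100 = 10  ⇒  r_B = 10 − 8 = 2

rB=2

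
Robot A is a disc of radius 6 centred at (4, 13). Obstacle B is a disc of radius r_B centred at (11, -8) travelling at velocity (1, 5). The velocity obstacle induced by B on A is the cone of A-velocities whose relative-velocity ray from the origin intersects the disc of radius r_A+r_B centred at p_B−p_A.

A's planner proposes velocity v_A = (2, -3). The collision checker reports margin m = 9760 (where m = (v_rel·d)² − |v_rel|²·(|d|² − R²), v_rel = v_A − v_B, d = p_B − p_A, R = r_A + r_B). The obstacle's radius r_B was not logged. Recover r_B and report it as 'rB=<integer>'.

m = 9760
d = (7, -21);  v_rel = (1, -8),  |v_rel|² = 65
v_rel×d = (1)·(-21) − (-8)·(7) = 35
since m = R²·65 − 35²:  R² = (1225 + 9760) / 65 = 169
R = √169 = 13  ⇒  r_B = 13 − 6 = 7

rB=7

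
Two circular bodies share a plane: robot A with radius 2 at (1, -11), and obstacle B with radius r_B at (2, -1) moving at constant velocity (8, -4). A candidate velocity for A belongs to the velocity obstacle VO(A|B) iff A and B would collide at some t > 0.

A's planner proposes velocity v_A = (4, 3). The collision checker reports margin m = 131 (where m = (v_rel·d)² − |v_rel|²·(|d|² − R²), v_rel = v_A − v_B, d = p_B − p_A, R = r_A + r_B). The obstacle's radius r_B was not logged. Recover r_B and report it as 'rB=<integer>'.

m = 131
d = (1, 10);  v_rel = (-4, 7),  |v_rel|² = 65
v_rel×d = (-4)·(10) − (7)·(1) = -47
since m = R²·65 − (-47)²:  R² = (2209 + 131) / 65 = 36
R = √36 = 6  ⇒  r_B = 6 − 2 = 4

rB=4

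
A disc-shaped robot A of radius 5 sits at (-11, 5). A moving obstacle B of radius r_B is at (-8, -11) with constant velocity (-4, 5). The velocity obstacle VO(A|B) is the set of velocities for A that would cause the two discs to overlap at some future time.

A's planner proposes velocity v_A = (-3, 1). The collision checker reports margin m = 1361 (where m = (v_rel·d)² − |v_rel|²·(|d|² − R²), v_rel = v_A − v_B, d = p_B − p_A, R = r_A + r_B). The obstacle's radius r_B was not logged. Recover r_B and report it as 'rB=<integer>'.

m = 1361
d = (3, -16);  v_rel = (1, -4),  |v_rel|² = 17
v_rel×d = (1)·(-16) − (-4)·(3) = -4
since m = R²·17 − (-4)²:  R² = (16 + 1361) / 17 = 81
R = √81 = 9  ⇒  r_B = 9 − 5 = 4

rB=4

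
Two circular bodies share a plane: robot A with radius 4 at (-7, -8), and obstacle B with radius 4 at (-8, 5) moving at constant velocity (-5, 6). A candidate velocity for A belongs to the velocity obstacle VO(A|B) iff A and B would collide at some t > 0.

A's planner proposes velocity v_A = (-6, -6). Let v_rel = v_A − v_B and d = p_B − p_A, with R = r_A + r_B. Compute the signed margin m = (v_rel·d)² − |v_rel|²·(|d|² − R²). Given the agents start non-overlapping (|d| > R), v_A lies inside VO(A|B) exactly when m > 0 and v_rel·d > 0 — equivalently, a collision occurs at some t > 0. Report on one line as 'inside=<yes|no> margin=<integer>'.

d = (-1, 13),  |d|² = 170;  R = 4+4 = 8,  c = 170−8² = 106
v_rel = (-1, -12),  |v_rel|² = 145;  v_rel·d = (-1)·(-1) + (-12)·(13) = -155
145·t² + 310·t + 106 = 0  ⇒  m = (-155)² − 145·106 = 8655
m = 8655 > 0,  v_rel·d = -155 < 0  ⇒  outside

inside=no margin=8655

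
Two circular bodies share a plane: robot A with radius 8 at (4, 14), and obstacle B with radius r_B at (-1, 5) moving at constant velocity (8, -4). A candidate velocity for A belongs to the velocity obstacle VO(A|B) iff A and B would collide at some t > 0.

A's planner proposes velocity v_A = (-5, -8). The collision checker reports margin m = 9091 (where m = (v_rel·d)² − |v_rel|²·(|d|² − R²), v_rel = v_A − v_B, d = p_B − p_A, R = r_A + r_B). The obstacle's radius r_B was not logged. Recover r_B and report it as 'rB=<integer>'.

m = 9091
d = (-5, -9);  v_rel = (-13, -4),  |v_rel|² = 185
v_rel×d = (-13)·(-9) − (-4)·(-5) = 97
since m = R²·185 − 97²:  R² = (9409 + 9091) / 185 = 100
R = √100 = 10  ⇒  r_B = 10 − 8 = 2

rB=2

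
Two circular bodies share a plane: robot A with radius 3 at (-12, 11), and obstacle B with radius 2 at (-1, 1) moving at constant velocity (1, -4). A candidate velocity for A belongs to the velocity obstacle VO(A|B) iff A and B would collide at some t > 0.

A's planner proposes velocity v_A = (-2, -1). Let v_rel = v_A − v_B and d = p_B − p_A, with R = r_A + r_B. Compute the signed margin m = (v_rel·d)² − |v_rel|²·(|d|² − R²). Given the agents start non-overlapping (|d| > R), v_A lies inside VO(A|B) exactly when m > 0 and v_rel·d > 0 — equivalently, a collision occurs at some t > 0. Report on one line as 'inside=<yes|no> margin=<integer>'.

d = (11, -10),  |d|² = 221;  R = 3+2 = 5,  c = 221−5² = 196
v_rel = (-3, 3),  |v_rel|² = 18;  v_rel·d = (-3)·(11) + (3)·(-10) = -63
18·t² + 126·t + 196 = 0  ⇒  m = (-63)² − 18·196 = 441
m = 441 > 0,  v_rel·d = -63 < 0  ⇒  outside

inside=no margin=441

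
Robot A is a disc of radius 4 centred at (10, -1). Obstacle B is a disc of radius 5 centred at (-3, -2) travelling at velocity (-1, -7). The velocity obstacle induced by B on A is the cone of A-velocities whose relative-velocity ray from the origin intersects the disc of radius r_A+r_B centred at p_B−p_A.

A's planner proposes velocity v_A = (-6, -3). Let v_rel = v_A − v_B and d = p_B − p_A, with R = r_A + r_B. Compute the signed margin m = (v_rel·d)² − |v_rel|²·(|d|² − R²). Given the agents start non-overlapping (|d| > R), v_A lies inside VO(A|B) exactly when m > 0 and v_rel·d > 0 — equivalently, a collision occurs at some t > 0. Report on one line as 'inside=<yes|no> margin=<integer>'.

d = (-13, -1),  |d|² = 170;  R = 4+5 = 9,  c = 170−9² = 89
v_rel = (-5, 4),  |v_rel|² = 41;  v_rel·d = (-5)·(-13) + (4)·(-1) = 61
41·t² − 122·t + 89 = 0  ⇒  m = 61² − 41·89 = 72
m = 72 > 0,  v_rel·d = 61 > 0  ⇒  inside

inside=yes margin=72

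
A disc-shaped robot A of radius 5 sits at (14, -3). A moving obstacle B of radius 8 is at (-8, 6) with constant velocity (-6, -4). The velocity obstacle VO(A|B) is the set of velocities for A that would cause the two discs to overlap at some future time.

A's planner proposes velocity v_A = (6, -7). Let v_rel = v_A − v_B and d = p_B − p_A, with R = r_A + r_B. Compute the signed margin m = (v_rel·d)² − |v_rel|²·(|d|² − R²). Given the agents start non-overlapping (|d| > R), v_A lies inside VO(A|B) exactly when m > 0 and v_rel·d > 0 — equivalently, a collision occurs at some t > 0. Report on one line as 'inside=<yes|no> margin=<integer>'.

d = (-22, 9),  |d|² = 565;  R = 5+8 = 13,  c = 565−13² = 396
v_rel = (12, -3),  |v_rel|² = 153;  v_rel·d = (12)·(-22) + (-3)·(9) = -291
153·t² + 582·t + 396 = 0  ⇒  m = (-291)² − 153·396 = 24093
m = 24093 > 0,  v_rel·d = -291 < 0  ⇒  outside

inside=no margin=24093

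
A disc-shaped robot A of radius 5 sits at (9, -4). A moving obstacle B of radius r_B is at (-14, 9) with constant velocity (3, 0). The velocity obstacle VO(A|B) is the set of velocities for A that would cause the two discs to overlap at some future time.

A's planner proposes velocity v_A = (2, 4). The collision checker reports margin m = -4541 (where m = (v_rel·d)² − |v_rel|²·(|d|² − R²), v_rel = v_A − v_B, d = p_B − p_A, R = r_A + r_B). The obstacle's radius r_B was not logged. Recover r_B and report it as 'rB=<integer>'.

m = -4541
d = (-23, 13);  v_rel = (-1, 4),  |v_rel|² = 17
v_rel×d = (-1)·(13) − (4)·(-23) = 79
since m = R²·17 − 79²:  R² = (6241 + -4541) / 17 = 100
R = √100 = 10  ⇒  r_B = 10 − 5 = 5

rB=5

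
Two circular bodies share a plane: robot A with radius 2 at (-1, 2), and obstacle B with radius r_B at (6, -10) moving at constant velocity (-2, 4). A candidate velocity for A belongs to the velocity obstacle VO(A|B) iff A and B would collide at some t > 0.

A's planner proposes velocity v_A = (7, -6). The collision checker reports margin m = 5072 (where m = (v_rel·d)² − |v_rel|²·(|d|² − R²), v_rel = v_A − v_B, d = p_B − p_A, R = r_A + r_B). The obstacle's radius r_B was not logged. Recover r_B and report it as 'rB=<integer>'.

m = 5072
d = (7, -12);  v_rel = (9, -10),  |v_rel|² = 181
v_rel×d = (9)·(-12) − (-10)·(7) = -38
since m = R²·181 − (-38)²:  R² = (1444 + 5072) / 181 = 36
R = √36 = 6  ⇒  r_B = 6 − 2 = 4

rB=4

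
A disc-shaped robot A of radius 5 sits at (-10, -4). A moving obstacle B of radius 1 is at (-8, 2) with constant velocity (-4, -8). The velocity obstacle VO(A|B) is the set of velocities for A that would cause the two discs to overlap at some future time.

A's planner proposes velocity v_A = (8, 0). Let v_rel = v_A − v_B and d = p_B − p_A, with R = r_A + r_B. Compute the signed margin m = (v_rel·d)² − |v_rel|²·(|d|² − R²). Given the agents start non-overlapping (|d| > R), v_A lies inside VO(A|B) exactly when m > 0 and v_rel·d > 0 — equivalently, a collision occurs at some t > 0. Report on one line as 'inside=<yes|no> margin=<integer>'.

d = (2, 6),  |d|² = 40;  R = 5+1 = 6,  c = 40−6² = 4
v_rel = (12, 8),  |v_rel|² = 208;  v_rel·d = (12)·(2) + (8)·(6) = 72
208·t² − 144·t + 4 = 0  ⇒  m = 72² − 208·4 = 4352
m = 4352 > 0,  v_rel·d = 72 > 0  ⇒  inside

inside=yes margin=4352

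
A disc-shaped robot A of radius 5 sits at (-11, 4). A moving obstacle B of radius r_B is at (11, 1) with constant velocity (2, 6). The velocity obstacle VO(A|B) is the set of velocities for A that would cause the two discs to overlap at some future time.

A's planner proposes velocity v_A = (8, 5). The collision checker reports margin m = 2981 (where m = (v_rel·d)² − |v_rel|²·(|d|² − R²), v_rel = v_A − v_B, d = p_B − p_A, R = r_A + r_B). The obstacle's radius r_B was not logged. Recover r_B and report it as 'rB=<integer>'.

m = 2981
d = (22, -3);  v_rel = (6, -1),  |v_rel|² = 37
v_rel×d = (6)·(-3) − (-1)·(22) = 4
since m = R²·37 − 4²:  R² = (16 + 2981) / 37 = 81
R = √81 = 9  ⇒  r_B = 9 − 5 = 4

rB=4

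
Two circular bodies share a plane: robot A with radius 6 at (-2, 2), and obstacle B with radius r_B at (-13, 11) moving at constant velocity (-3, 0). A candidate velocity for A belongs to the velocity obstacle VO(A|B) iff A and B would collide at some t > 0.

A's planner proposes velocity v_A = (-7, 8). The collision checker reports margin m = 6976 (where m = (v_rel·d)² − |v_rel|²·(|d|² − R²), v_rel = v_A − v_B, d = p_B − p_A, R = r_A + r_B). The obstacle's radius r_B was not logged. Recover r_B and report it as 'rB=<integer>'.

m = 6976
d = (-11, 9);  v_rel = (-4, 8),  |v_rel|² = 80
v_rel×d = (-4)·(9) − (8)·(-11) = 52
since m = R²·80 − 52²:  R² = (2704 + 6976) / 80 = 121
R = √121 = 11  ⇒  r_B = 11 − 6 = 5

rB=5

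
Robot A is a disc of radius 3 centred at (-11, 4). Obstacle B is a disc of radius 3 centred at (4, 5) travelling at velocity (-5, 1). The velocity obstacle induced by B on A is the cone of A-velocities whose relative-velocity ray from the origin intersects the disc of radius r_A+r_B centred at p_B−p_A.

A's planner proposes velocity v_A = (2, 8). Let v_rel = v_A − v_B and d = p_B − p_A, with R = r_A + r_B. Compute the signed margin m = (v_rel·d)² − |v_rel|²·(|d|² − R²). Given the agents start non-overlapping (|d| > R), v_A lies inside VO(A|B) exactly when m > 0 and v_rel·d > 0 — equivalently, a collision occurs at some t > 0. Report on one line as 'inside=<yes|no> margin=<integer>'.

d = (15, 1),  |d|² = 226;  R = 3+3 = 6,  c = 226−6² = 190
v_rel = (7, 7),  |v_rel|² = 98;  v_rel·d = (7)·(15) + (7)·(1) = 112
98·t² − 224·t + 190 = 0  ⇒  m = 112² − 98·190 = -6076
m = -6076 < 0,  v_rel·d = 112 > 0  ⇒  outside

inside=no margin=-6076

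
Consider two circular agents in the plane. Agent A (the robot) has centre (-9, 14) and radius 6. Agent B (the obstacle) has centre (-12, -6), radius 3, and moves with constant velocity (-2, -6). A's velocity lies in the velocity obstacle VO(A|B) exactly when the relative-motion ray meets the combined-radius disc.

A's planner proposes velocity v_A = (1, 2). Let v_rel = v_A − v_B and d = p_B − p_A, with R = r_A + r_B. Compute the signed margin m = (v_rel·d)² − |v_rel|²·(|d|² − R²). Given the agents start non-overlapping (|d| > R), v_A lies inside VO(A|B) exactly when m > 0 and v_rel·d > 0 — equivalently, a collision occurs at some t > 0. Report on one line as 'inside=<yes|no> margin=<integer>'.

d = (-3, -20),  |d|² = 409;  R = 6+3 = 9,  c = 409−9² = 328
v_rel = (3, 8),  |v_rel|² = 73;  v_rel·d = (3)·(-3) + (8)·(-20) = -169
73·t² + 338·t + 328 = 0  ⇒  m = (-169)² − 73·328 = 4617
m = 4617 > 0,  v_rel·d = -169 < 0  ⇒  outside

inside=no margin=4617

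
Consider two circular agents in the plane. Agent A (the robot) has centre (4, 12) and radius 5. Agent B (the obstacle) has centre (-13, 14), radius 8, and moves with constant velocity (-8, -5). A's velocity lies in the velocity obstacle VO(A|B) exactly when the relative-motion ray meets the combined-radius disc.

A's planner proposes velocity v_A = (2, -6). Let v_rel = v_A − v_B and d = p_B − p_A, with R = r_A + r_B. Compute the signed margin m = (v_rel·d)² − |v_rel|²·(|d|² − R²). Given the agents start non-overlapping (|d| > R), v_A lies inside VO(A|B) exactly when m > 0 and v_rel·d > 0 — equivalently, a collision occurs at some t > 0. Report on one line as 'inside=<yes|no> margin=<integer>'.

d = (-17, 2),  |d|² = 293;  R = 5+8 = 13,  c = 293−13² = 124
v_rel = (10, -1),  |v_rel|² = 101;  v_rel·d = (10)·(-17) + (-1)·(2) = -172
101·t² + 344·t + 124 = 0  ⇒  m = (-172)² − 101·124 = 17060
m = 17060 > 0,  v_rel·d = -172 < 0  ⇒  outside

inside=no margin=17060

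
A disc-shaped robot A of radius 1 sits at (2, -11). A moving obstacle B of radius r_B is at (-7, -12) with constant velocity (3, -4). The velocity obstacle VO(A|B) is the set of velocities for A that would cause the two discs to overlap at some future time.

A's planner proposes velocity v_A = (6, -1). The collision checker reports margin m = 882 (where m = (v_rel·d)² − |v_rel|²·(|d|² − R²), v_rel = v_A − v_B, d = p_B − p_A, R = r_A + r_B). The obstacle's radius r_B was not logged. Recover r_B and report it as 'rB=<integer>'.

m = 882
d = (-9, -1);  v_rel = (3, 3),  |v_rel|² = 18
v_rel×d = (3)·(-1) − (3)·(-9) = 24
since m = R²·18 − 24²:  R² = (576 + 882) / 18 = 81
R = √81 = 9  ⇒  r_B = 9 − 1 = 8

rB=8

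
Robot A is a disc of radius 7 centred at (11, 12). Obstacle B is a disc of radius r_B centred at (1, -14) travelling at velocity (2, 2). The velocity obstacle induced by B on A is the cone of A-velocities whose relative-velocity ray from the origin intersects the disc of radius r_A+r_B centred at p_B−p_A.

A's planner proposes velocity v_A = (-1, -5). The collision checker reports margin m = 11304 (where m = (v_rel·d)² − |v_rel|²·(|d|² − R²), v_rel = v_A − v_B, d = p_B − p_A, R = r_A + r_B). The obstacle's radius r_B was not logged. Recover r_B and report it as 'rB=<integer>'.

m = 11304
d = (-10, -26);  v_rel = (-3, -7),  |v_rel|² = 58
v_rel×d = (-3)·(-26) − (-7)·(-10) = 8
since m = R²·58 − 8²:  R² = (64 + 11304) / 58 = 196
R = √196 = 14  ⇒  r_B = 14 − 7 = 7

rB=7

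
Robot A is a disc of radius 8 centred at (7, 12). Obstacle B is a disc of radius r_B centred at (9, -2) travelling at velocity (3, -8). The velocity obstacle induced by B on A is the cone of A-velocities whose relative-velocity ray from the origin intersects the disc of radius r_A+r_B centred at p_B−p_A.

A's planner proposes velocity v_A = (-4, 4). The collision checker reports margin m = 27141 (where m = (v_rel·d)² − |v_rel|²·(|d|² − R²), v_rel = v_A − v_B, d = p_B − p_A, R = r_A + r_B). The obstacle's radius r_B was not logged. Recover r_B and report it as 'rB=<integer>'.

m = 27141
d = (2, -14);  v_rel = (-7, 12),  |v_rel|² = 193
v_rel×d = (-7)·(-14) − (12)·(2) = 74
since m = R²·193 − 74²:  R² = (5476 + 27141) / 193 = 169
R = √169 = 13  ⇒  r_B = 13 − 8 = 5

rB=5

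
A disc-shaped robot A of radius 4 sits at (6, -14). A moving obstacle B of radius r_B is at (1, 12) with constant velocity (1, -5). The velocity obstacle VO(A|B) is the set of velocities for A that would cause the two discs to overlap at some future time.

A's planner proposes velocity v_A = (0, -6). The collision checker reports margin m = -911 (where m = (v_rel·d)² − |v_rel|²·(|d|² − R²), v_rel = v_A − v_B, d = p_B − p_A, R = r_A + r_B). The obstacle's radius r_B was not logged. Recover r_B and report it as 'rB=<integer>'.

m = -911
d = (-5, 26);  v_rel = (-1, -1),  |v_rel|² = 2
v_rel×d = (-1)·(26) − (-1)·(-5) = -31
since m = R²·2 − (-31)²:  R² = (961 + -911) / 2 = 25
R = √25 = 5  ⇒  r_B = 5 − 4 = 1

rB=1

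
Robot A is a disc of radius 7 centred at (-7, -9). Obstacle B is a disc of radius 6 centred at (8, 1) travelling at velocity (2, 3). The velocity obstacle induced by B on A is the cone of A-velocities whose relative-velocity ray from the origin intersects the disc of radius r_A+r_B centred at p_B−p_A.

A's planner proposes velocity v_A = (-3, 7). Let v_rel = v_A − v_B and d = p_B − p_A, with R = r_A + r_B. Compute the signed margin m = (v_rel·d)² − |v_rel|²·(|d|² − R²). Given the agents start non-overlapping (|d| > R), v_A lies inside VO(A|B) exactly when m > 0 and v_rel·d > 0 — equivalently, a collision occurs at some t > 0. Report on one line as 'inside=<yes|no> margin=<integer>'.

d = (15, 10),  |d|² = 325;  R = 7+6 = 13,  c = 325−13² = 156
v_rel = (-5, 4),  |v_rel|² = 41;  v_rel·d = (-5)·(15) + (4)·(10) = -35
41·t² + 70·t + 156 = 0  ⇒  m = (-35)² − 41·156 = -5171
m = -5171 < 0,  v_rel·d = -35 < 0  ⇒  outside

inside=no margin=-5171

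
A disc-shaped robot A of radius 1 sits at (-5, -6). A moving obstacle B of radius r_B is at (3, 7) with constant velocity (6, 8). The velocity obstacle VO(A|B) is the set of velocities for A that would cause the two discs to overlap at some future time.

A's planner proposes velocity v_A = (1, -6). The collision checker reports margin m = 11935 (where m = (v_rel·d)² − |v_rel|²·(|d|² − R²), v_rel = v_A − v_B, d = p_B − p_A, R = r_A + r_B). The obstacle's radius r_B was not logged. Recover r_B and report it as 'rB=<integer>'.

m = 11935
d = (8, 13);  v_rel = (-5, -14),  |v_rel|² = 221
v_rel×d = (-5)·(13) − (-14)·(8) = 47
since m = R²·221 − 47²:  R² = (2209 + 11935) / 221 = 64
R = √64 = 8  ⇒  r_B = 8 − 1 = 7

rB=7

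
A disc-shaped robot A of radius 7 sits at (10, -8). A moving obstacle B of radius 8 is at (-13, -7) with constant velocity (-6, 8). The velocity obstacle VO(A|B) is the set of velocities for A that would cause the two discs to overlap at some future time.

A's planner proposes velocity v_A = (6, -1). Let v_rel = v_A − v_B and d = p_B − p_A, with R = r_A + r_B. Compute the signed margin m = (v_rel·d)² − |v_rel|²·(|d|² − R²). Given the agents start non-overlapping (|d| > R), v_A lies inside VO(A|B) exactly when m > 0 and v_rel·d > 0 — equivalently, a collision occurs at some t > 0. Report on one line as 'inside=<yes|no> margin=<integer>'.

d = (-23, 1),  |d|² = 530;  R = 7+8 = 15,  c = 530−15² = 305
v_rel = (12, -9),  |v_rel|² = 225;  v_rel·d = (12)·(-23) + (-9)·(1) = -285
225·t² + 570·t + 305 = 0  ⇒  m = (-285)² − 225·305 = 12600
m = 12600 > 0,  v_rel·d = -285 < 0  ⇒  outside

inside=no margin=12600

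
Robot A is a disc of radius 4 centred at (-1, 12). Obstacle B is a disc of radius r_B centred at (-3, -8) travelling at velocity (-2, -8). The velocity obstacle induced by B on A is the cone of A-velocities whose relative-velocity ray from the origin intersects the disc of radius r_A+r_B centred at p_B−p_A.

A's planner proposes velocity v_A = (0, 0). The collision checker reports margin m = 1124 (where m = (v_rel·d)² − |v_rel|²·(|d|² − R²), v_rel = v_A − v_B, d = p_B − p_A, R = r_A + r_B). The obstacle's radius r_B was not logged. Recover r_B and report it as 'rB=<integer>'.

m = 1124
d = (-2, -20);  v_rel = (2, 8),  |v_rel|² = 68
v_rel×d = (2)·(-20) − (8)·(-2) = -24
since m = R²·68 − (-24)²:  R² = (576 + 1124) / 68 = 25
R = √25 = 5  ⇒  r_B = 5 − 4 = 1

rB=1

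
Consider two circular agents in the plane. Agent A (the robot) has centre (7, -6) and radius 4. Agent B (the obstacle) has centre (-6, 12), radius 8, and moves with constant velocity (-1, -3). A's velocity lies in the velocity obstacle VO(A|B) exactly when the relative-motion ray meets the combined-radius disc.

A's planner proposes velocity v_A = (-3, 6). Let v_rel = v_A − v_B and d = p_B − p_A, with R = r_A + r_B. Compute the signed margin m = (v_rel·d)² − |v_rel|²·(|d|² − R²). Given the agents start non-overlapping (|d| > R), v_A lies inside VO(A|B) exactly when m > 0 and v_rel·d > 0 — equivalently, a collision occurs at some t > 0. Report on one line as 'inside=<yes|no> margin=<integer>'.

d = (-13, 18),  |d|² = 493;  R = 4+8 = 12,  c = 493−12² = 349
v_rel = (-2, 9),  |v_rel|² = 85;  v_rel·d = (-2)·(-13) + (9)·(18) = 188
85·t² − 376·t + 349 = 0  ⇒  m = 188² − 85·349 = 5679
m = 5679 > 0,  v_rel·d = 188 > 0  ⇒  inside

inside=yes margin=5679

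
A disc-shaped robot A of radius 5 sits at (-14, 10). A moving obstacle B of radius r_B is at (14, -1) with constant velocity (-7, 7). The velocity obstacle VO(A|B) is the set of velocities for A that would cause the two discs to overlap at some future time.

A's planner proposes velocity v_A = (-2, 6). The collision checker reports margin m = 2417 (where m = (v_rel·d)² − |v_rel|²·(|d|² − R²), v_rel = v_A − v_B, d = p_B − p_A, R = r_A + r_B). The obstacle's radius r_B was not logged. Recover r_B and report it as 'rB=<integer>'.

m = 2417
d = (28, -11);  v_rel = (5, -1),  |v_rel|² = 26
v_rel×d = (5)·(-11) − (-1)·(28) = -27
since m = R²·26 − (-27)²:  R² = (729 + 2417) / 26 = 121
R = √121 = 11  ⇒  r_B = 11 − 5 = 6

rB=6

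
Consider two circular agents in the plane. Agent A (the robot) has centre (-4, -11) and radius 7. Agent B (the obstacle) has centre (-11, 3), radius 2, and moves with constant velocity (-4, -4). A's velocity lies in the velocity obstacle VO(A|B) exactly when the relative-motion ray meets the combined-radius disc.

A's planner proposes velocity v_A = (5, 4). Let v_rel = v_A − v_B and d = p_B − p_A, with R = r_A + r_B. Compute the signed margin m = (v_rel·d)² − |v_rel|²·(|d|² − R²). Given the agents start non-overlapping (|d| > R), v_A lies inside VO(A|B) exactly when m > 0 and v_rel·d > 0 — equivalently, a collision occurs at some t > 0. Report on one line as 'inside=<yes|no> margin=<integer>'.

d = (-7, 14),  |d|² = 245;  R = 7+2 = 9,  c = 245−9² = 164
v_rel = (9, 8),  |v_rel|² = 145;  v_rel·d = (9)·(-7) + (8)·(14) = 49
145·t² − 98·t + 164 = 0  ⇒  m = 49² − 145·164 = -21379
m = -21379 < 0,  v_rel·d = 49 > 0  ⇒  outside

inside=no margin=-21379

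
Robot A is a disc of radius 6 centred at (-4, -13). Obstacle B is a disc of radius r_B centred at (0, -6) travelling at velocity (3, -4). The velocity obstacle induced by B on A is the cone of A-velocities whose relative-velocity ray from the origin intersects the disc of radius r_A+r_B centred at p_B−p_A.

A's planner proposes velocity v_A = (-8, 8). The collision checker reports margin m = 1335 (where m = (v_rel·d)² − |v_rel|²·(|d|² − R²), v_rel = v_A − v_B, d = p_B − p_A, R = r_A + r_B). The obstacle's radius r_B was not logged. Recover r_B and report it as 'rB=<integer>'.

m = 1335
d = (4, 7);  v_rel = (-11, 12),  |v_rel|² = 265
v_rel×d = (-11)·(7) − (12)·(4) = -125
since m = R²·265 − (-125)²:  R² = (15625 + 1335) / 265 = 64
R = √64 = 8  ⇒  r_B = 8 − 6 = 2

rB=2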